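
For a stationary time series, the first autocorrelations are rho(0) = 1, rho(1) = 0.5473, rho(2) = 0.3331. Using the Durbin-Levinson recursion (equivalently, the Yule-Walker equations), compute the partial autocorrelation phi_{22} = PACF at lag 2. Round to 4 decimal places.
\phi_{22} = 0.0479

The PACF at lag k is phi_{kk}, the last component of the solution
to the Yule-Walker system G_k phi = r_k where
  (G_k)_{ij} = rho(|i - j|), (r_k)_i = rho(i), i,j = 1..k.
Equivalently, Durbin-Levinson gives phi_{kk} iteratively:
  phi_{11} = rho(1)
  phi_{kk} = [rho(k) - sum_{j=1..k-1} phi_{k-1,j} rho(k-j)]
            / [1 - sum_{j=1..k-1} phi_{k-1,j} rho(j)],
  phi_{k,j} = phi_{k-1,j} - phi_{kk} phi_{k-1,k-j},  j = 1..k-1.
Step k = 1:
  phi_11 = rho(1) = 0.5473.
Step k = 2:
  phi_22 = [rho(2) - phi_11 rho(1)] / [1 - phi_11 rho(1)] = [0.3331 - (0.5473)(0.5473)] / [1 - (0.5473)(0.5473)]
         = 0.03356271 / 0.70046271 = 0.0479.
Therefore phi_{22} = 0.0479.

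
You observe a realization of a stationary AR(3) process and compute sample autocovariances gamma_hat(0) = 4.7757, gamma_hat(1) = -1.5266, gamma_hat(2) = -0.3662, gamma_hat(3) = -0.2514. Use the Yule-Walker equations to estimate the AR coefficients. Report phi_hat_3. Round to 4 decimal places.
\hat\phi_{3} = -0.1690

The Yule-Walker equations for an AR(p) process read, in matrix form,
  Gamma_p phi = r_p,   with   (Gamma_p)_{ij} = gamma(|i - j|),
                       (r_p)_i = gamma(i),   i,j = 1..p.
Substitute the sample gammas (Toeplitz matrix and right-hand side of size 3):
  Gamma_p = [[4.7757, -1.5266, -0.3662], [-1.5266, 4.7757, -1.5266], [-0.3662, -1.5266, 4.7757]]
  r_p     = [-1.5266, -0.3662, -0.2514]
Written out (R1..R3):
  (R1) 4.7757 phi_1 - 1.5266 phi_2 - 0.3662 phi_3 = -1.5266
  (R2) -1.5266 phi_1 + 4.7757 phi_2 - 1.5266 phi_3 = -0.3662
  (R3) -0.3662 phi_1 - 1.5266 phi_2 + 4.7757 phi_3 = -0.2514
Gaussian elimination:
  R2 <- R2 - (-1.5266/4.7757) R1 = R2 - (-0.31966) R1:  4.287707 phi_2 - 1.643659 phi_3 = -0.854193
  R3 <- R3 - (-0.3662/4.7757) R1 = R3 - (-0.07668) R1:  -1.643659 phi_2 + 4.74762 phi_3 = -0.368459
  R3 <- R3 - (-1.643659/4.287707) R2 = R3 - (-0.383342) R2:  4.117536 phi_3 = -0.695908
Back-substitution:
  phi_hat_3 = -0.695908 / 4.117536 = -0.169011
  phi_hat_2 = (-0.854193 - (-1.643659)(-0.169011)) / 4.287707 = -0.264008
  phi_hat_1 = (-1.5266 - (-1.5266)(-0.264008) - (-0.3662)(-0.169011)) / 4.7757 = -0.417012
So phi_hat = [-0.4170, -0.2640, -0.1690].
Therefore phi_hat_3 = -0.1690.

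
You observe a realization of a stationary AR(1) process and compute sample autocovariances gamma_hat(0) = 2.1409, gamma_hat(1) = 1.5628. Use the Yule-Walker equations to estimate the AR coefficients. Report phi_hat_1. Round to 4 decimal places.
\hat\phi_{1} = 0.7300

The Yule-Walker equations for an AR(p) process read, in matrix form,
  Gamma_p phi = r_p,   with   (Gamma_p)_{ij} = gamma(|i - j|),
                       (r_p)_i = gamma(i),   i,j = 1..p.
Substitute the sample gammas (Toeplitz matrix and right-hand side of size 1):
  Gamma_p = [[2.1409]]
  r_p     = [1.5628]
With p = 1 this is the single equation gamma(0) phi_1 = gamma(1):
  phi_hat_1 = gamma(1) / gamma(0) = 1.5628 / 2.1409 = 0.7300.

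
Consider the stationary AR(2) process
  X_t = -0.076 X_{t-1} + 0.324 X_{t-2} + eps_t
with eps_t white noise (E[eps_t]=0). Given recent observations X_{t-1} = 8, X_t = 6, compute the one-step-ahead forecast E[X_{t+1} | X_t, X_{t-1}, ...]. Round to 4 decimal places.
E[X_{t+1} \mid \mathcal F_t] = 2.1360

For an AR(p) model X_t = c + sum_i phi_i X_{t-i} + eps_t, the
one-step-ahead conditional mean is
  E[X_{t+1} | X_t, ...] = c + sum_i phi_i X_{t+1-i}.
Substitute known values:
  E[X_{t+1} | ...] = (-0.076) * (6) + (0.324) * (8)
                   = 2.1360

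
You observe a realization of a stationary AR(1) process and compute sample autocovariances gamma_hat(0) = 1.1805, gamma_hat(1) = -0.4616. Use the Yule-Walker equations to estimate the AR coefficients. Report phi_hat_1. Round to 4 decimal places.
\hat\phi_{1} = -0.3910

The Yule-Walker equations for an AR(p) process read, in matrix form,
  Gamma_p phi = r_p,   with   (Gamma_p)_{ij} = gamma(|i - j|),
                       (r_p)_i = gamma(i),   i,j = 1..p.
Substitute the sample gammas (Toeplitz matrix and right-hand side of size 1):
  Gamma_p = [[1.1805]]
  r_p     = [-0.4616]
With p = 1 this is the single equation gamma(0) phi_1 = gamma(1):
  phi_hat_1 = gamma(1) / gamma(0) = -0.4616 / 1.1805 = -0.3910.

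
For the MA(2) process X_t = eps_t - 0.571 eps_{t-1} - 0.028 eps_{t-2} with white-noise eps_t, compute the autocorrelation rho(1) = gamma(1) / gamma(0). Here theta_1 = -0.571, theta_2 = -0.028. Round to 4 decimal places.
\rho(1) = -0.4183

For an MA(q) process with theta_0 = 1, the autocovariance is
  gamma(k) = sigma^2 * sum_{i=0..q-k} theta_i * theta_{i+k},
and rho(k) = gamma(k) / gamma(0). Sigma^2 cancels.
  numerator   = (1)*(-0.571) + (-0.571)*(-0.028) = -0.555012.
  denominator = (1)^2 + (-0.571)^2 + (-0.028)^2 = 1.326825.
  rho(1) = -0.555012 / 1.326825 = -0.4183.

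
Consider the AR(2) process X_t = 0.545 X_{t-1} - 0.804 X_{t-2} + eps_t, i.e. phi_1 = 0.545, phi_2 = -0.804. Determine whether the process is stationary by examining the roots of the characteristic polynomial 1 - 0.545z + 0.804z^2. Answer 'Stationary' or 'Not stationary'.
\text{Stationary}

The AR(p) characteristic polynomial is P(z) = 1 - 0.545z + 0.804z^2.
Stationarity requires all roots to lie outside the unit circle, i.e. |z| > 1 for every root.
Set 1 + (-0.545) z + (0.804) z^2 = 0, i.e. a z^2 + b z + c = 0 with a = 0.804, b = -0.545, c = 1.
Discriminant D = b^2 - 4ac = (-0.545)^2 - 4*(0.804)*1 = 0.297025 - (3.216) = -2.918975.
D < 0, so the roots are the complex-conjugate pair z = (-b +/- i sqrt(-D)) / (2a) = 0.3389 +/- 1.0625i.
For a conjugate pair |z|^2 = z * conj(z) = (product of roots) = c/a = 1/(0.804) = 1.243781, so |z| = sqrt(1.243781) = 1.1152 for both roots.
Moduli of all roots: 1.1152, 1.1152.
All moduli strictly greater than 1? Yes.
Verdict: Stationary.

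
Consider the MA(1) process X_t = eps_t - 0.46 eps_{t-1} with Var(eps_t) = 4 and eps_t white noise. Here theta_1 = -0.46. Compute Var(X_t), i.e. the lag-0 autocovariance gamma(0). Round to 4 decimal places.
\gamma(0) = 4.8464

For an MA(q) process X_t = eps_t + sum_i theta_i eps_{t-i} with
Var(eps_t) = sigma^2, the variance is
  gamma(0) = sigma^2 * (1 + sum_i theta_i^2).
  sum_i theta_i^2 = (-0.46)^2 = 0.2116.
  gamma(0) = 4 * (1 + 0.2116) = 4 * 1.2116 = 4.8464.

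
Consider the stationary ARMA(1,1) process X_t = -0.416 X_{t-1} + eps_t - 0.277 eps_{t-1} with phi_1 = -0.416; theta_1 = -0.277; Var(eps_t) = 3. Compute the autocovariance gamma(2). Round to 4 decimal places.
\gamma(2) = 1.1664

Multiply the model equation by X_{t-k} and take expectations. With theta_0 = psi_0 = 1 and psi_j the MA(infinity) weights, this gives
  gamma(k) - sum_i phi_i gamma(k-i) = c_k,
  c_k = sigma^2 * sum_{j=k..q} theta_j psi_{j-k}   (c_k = 0 for k > q),
using gamma(-m) = gamma(m).
psi-weights needed (psi_j = theta_j + sum_i phi_i psi_{j-i}):
  psi_1 = theta_1 + phi_1 = -0.277 + (-0.416) = -0.693
Right-hand sides:
  c_0 = sigma^2 (1 + theta_1 psi_1) = 3 * (1 + (-0.277)(-0.693)) = 3 * 1.191961 = 3.575883
  c_1 = sigma^2 theta_1 = 3 * (-0.277) = -0.831
  c_2 = 0
Equations for k = 0 and k = 1 (AR order 1):
  gamma(0) = phi_1 gamma(1) + c_0
  gamma(1) = phi_1 gamma(0) + c_1
Substituting the second into the first: gamma(0) (1 - phi_1^2) = c_0 + phi_1 c_1, so
  gamma(0) = (c_0 + phi_1 c_1) / (1 - phi_1^2) = (3.575883 + (-0.416)(-0.831)) / (1 - (-0.416)^2) = 3.921579 / 0.826944 = 4.742255.
  gamma(1) = phi_1 gamma(0) + c_1 = (-0.416)(4.742255) + (-0.831) = -2.803778.
For k = 2 (> q): gamma(2) = phi_1 gamma(1) = (-0.416)(-2.803778) = 1.166372.
Therefore gamma(2) = 1.1664 (to 4 decimal places).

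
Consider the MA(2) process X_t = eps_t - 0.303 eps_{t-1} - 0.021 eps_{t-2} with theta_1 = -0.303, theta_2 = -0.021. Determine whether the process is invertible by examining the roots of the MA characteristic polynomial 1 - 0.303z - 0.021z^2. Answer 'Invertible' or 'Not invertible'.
\text{Invertible}

The MA(q) characteristic polynomial is P(z) = 1 - 0.303z - 0.021z^2.
Invertibility requires all roots to lie outside the unit circle, i.e. |z| > 1 for every root.
Set 1 + (-0.303) z + (-0.021) z^2 = 0, i.e. a z^2 + b z + c = 0 with a = -0.021, b = -0.303, c = 1.
Discriminant D = b^2 - 4ac = (-0.303)^2 - 4*(-0.021)*1 = 0.091809 - (-0.084) = 0.175809.
D >= 0, so the roots are real: z = (-b +/- sqrt(D)) / (2a) = (0.303 +/- 0.419296) / (-0.042).
  z_1 = (0.303 + 0.419296) / (-0.042) = -17.1975,   |z_1| = 17.1975.
  z_2 = (0.303 - 0.419296) / (-0.042) = 2.7689,   |z_2| = 2.7689.
Moduli of all roots: 17.1975, 2.7689.
All moduli strictly greater than 1? Yes.
Verdict: Invertible.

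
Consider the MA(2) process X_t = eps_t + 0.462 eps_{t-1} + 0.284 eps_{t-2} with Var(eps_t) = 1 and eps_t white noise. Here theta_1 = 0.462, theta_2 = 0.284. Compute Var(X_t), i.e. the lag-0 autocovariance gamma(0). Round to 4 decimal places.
\gamma(0) = 1.2941

For an MA(q) process X_t = eps_t + sum_i theta_i eps_{t-i} with
Var(eps_t) = sigma^2, the variance is
  gamma(0) = sigma^2 * (1 + sum_i theta_i^2).
  sum_i theta_i^2 = (0.462)^2 + (0.284)^2 = 0.213444 + 0.080656 = 0.2941.
  gamma(0) = 1 * (1 + 0.2941) = 1 * 1.2941 = 1.2941.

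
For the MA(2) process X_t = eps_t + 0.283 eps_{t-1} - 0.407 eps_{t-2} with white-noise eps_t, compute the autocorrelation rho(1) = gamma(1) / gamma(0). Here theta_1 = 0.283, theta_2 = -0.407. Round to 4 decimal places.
\rho(1) = 0.1347

For an MA(q) process with theta_0 = 1, the autocovariance is
  gamma(k) = sigma^2 * sum_{i=0..q-k} theta_i * theta_{i+k},
and rho(k) = gamma(k) / gamma(0). Sigma^2 cancels.
  numerator   = (1)*(0.283) + (0.283)*(-0.407) = 0.167819.
  denominator = (1)^2 + (0.283)^2 + (-0.407)^2 = 1.245738.
  rho(1) = 0.167819 / 1.245738 = 0.1347.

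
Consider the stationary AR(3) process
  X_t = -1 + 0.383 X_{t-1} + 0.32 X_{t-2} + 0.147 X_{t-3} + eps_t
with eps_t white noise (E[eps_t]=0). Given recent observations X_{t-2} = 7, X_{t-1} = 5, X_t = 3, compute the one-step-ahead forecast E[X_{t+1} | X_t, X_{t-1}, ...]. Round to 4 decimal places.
E[X_{t+1} \mid \mathcal F_t] = 2.7780

For an AR(p) model X_t = c + sum_i phi_i X_{t-i} + eps_t, the
one-step-ahead conditional mean is
  E[X_{t+1} | X_t, ...] = c + sum_i phi_i X_{t+1-i}.
Substitute known values:
  E[X_{t+1} | ...] = -1 + (0.383) * (3) + (0.32) * (5) + (0.147) * (7)
                   = 2.7780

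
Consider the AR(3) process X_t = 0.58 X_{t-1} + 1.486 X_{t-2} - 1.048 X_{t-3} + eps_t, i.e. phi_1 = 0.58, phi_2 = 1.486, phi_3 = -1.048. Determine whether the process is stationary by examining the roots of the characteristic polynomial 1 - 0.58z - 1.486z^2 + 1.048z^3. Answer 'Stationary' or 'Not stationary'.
\text{Not stationary}

The AR(p) characteristic polynomial is P(z) = 1 - 0.58z - 1.486z^2 + 1.048z^3.
Stationarity requires all roots to lie outside the unit circle, i.e. |z| > 1 for every root.
Degree 3: look for a simple real root z0 first, then factor out (1 - z/z0) and solve the remaining quadratic.
Testing z0 = 1.25: P(1.25) = 1 + (-0.58)(1.25) + (-1.486)(1.25)^2 + (1.048)(1.25)^3
  = 1 + (-0.725) + (-2.321875) + (2.046875) = 0.  So z_0 = 1.25 is a root, |z_0| = 1.25.
Divide out the factor (1 - 0.8 z) = (1 - z/z0) (since 1/z0 = 0.8):
  P(z) = (1 - 0.8 z)(1 + (0.22) z + (-1.31) z^2)
  [check: z-coef 0.22 - (0.8) = -0.58; z^2-coef -1.31 - (0.8)(0.22) = -1.486; z^3-coef -(0.8)(-1.31) = 1.048.]
Remaining roots from the quadratic factor 1 + (0.22) z + (-1.31) z^2:
  Set 1 + (0.22) z + (-1.31) z^2 = 0, i.e. a z^2 + b z + c = 0 with a = -1.31, b = 0.22, c = 1.
  Discriminant D = b^2 - 4ac = (0.22)^2 - 4*(-1.31)*1 = 0.0484 - (-5.24) = 5.2884.
  D >= 0, so the roots are real: z = (-b +/- sqrt(D)) / (2a) = (-0.22 +/- 2.299652) / (-2.62).
    z_1 = (-0.22 + 2.299652) / (-2.62) = -0.7938,   |z_1| = 0.7938.
    z_2 = (-0.22 - 2.299652) / (-2.62) = 0.9617,   |z_2| = 0.9617.
Moduli of all roots: 1.2500, 0.7938, 0.9617.
All moduli strictly greater than 1? No.
Verdict: Not stationary.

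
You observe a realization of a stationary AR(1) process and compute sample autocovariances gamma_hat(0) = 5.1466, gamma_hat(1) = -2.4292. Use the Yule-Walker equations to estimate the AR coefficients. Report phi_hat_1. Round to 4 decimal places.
\hat\phi_{1} = -0.4720

The Yule-Walker equations for an AR(p) process read, in matrix form,
  Gamma_p phi = r_p,   with   (Gamma_p)_{ij} = gamma(|i - j|),
                       (r_p)_i = gamma(i),   i,j = 1..p.
Substitute the sample gammas (Toeplitz matrix and right-hand side of size 1):
  Gamma_p = [[5.1466]]
  r_p     = [-2.4292]
With p = 1 this is the single equation gamma(0) phi_1 = gamma(1):
  phi_hat_1 = gamma(1) / gamma(0) = -2.4292 / 5.1466 = -0.4720.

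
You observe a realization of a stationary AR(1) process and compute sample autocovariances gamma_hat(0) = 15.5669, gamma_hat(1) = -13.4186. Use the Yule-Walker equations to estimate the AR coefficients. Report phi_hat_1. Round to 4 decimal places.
\hat\phi_{1} = -0.8620

The Yule-Walker equations for an AR(p) process read, in matrix form,
  Gamma_p phi = r_p,   with   (Gamma_p)_{ij} = gamma(|i - j|),
                       (r_p)_i = gamma(i),   i,j = 1..p.
Substitute the sample gammas (Toeplitz matrix and right-hand side of size 1):
  Gamma_p = [[15.5669]]
  r_p     = [-13.4186]
With p = 1 this is the single equation gamma(0) phi_1 = gamma(1):
  phi_hat_1 = gamma(1) / gamma(0) = -13.4186 / 15.5669 = -0.8620.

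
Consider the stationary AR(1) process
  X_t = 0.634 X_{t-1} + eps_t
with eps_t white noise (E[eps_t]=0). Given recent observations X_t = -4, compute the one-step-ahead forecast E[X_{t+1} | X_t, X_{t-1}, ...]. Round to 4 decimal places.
E[X_{t+1} \mid \mathcal F_t] = -2.5360

For an AR(p) model X_t = c + sum_i phi_i X_{t-i} + eps_t, the
one-step-ahead conditional mean is
  E[X_{t+1} | X_t, ...] = c + sum_i phi_i X_{t+1-i}.
Substitute known values:
  E[X_{t+1} | ...] = (0.634) * (-4)
                   = -2.5360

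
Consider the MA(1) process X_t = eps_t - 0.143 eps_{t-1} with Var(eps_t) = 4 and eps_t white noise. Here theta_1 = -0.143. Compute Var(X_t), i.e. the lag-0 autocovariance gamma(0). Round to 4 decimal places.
\gamma(0) = 4.0818

For an MA(q) process X_t = eps_t + sum_i theta_i eps_{t-i} with
Var(eps_t) = sigma^2, the variance is
  gamma(0) = sigma^2 * (1 + sum_i theta_i^2).
  sum_i theta_i^2 = (-0.143)^2 = 0.020449.
  gamma(0) = 4 * (1 + 0.020449) = 4 * 1.020449 = 4.081796, which rounds to 4.0818.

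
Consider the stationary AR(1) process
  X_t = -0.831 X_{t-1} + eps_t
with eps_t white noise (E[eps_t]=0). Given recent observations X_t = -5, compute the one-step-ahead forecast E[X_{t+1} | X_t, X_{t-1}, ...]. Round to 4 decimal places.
E[X_{t+1} \mid \mathcal F_t] = 4.1550

For an AR(p) model X_t = c + sum_i phi_i X_{t-i} + eps_t, the
one-step-ahead conditional mean is
  E[X_{t+1} | X_t, ...] = c + sum_i phi_i X_{t+1-i}.
Substitute known values:
  E[X_{t+1} | ...] = (-0.831) * (-5)
                   = 4.1550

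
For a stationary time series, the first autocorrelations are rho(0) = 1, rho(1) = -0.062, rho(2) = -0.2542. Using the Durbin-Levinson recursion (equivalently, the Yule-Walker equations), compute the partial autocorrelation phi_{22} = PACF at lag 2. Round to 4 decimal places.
\phi_{22} = -0.2590

The PACF at lag k is phi_{kk}, the last component of the solution
to the Yule-Walker system G_k phi = r_k where
  (G_k)_{ij} = rho(|i - j|), (r_k)_i = rho(i), i,j = 1..k.
Equivalently, Durbin-Levinson gives phi_{kk} iteratively:
  phi_{11} = rho(1)
  phi_{kk} = [rho(k) - sum_{j=1..k-1} phi_{k-1,j} rho(k-j)]
            / [1 - sum_{j=1..k-1} phi_{k-1,j} rho(j)],
  phi_{k,j} = phi_{k-1,j} - phi_{kk} phi_{k-1,k-j},  j = 1..k-1.
Step k = 1:
  phi_11 = rho(1) = -0.062.
Step k = 2:
  phi_22 = [rho(2) - phi_11 rho(1)] / [1 - phi_11 rho(1)] = [-0.2542 - (-0.062)(-0.062)] / [1 - (-0.062)(-0.062)]
         = -0.258044 / 0.996156 = -0.259.
Therefore phi_{22} = -0.2590.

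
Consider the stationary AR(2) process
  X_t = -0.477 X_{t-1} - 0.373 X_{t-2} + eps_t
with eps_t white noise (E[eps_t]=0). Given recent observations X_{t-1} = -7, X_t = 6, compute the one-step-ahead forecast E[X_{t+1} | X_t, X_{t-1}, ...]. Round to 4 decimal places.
E[X_{t+1} \mid \mathcal F_t] = -0.2510

For an AR(p) model X_t = c + sum_i phi_i X_{t-i} + eps_t, the
one-step-ahead conditional mean is
  E[X_{t+1} | X_t, ...] = c + sum_i phi_i X_{t+1-i}.
Substitute known values:
  E[X_{t+1} | ...] = (-0.477) * (6) + (-0.373) * (-7)
                   = -0.2510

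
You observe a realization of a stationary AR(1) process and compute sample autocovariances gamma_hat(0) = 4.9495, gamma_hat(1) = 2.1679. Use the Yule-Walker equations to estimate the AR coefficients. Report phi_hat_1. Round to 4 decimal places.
\hat\phi_{1} = 0.4380

The Yule-Walker equations for an AR(p) process read, in matrix form,
  Gamma_p phi = r_p,   with   (Gamma_p)_{ij} = gamma(|i - j|),
                       (r_p)_i = gamma(i),   i,j = 1..p.
Substitute the sample gammas (Toeplitz matrix and right-hand side of size 1):
  Gamma_p = [[4.9495]]
  r_p     = [2.1679]
With p = 1 this is the single equation gamma(0) phi_1 = gamma(1):
  phi_hat_1 = gamma(1) / gamma(0) = 2.1679 / 4.9495 = 0.4380.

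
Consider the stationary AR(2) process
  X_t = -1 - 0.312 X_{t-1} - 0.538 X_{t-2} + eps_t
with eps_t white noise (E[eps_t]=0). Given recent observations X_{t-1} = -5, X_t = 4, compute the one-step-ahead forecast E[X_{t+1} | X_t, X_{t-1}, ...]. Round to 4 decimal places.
E[X_{t+1} \mid \mathcal F_t] = 0.4420

For an AR(p) model X_t = c + sum_i phi_i X_{t-i} + eps_t, the
one-step-ahead conditional mean is
  E[X_{t+1} | X_t, ...] = c + sum_i phi_i X_{t+1-i}.
Substitute known values:
  E[X_{t+1} | ...] = -1 + (-0.312) * (4) + (-0.538) * (-5)
                   = 0.4420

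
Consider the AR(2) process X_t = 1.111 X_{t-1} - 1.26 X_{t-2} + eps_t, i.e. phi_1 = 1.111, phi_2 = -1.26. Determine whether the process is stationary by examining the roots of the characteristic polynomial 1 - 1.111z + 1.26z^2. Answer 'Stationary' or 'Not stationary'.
\text{Not stationary}

The AR(p) characteristic polynomial is P(z) = 1 - 1.111z + 1.26z^2.
Stationarity requires all roots to lie outside the unit circle, i.e. |z| > 1 for every root.
Set 1 + (-1.111) z + (1.26) z^2 = 0, i.e. a z^2 + b z + c = 0 with a = 1.26, b = -1.111, c = 1.
Discriminant D = b^2 - 4ac = (-1.111)^2 - 4*(1.26)*1 = 1.234321 - (5.04) = -3.805679.
D < 0, so the roots are the complex-conjugate pair z = (-b +/- i sqrt(-D)) / (2a) = 0.4409 +/- 0.7741i.
For a conjugate pair |z|^2 = z * conj(z) = (product of roots) = c/a = 1/(1.26) = 0.793651, so |z| = sqrt(0.793651) = 0.8909 for both roots.
Moduli of all roots: 0.8909, 0.8909.
All moduli strictly greater than 1? No.
Verdict: Not stationary.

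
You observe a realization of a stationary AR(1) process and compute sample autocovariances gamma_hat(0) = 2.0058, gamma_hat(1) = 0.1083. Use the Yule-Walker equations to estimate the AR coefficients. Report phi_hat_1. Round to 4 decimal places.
\hat\phi_{1} = 0.0540

The Yule-Walker equations for an AR(p) process read, in matrix form,
  Gamma_p phi = r_p,   with   (Gamma_p)_{ij} = gamma(|i - j|),
                       (r_p)_i = gamma(i),   i,j = 1..p.
Substitute the sample gammas (Toeplitz matrix and right-hand side of size 1):
  Gamma_p = [[2.0058]]
  r_p     = [0.1083]
With p = 1 this is the single equation gamma(0) phi_1 = gamma(1):
  phi_hat_1 = gamma(1) / gamma(0) = 0.1083 / 2.0058 = 0.0540.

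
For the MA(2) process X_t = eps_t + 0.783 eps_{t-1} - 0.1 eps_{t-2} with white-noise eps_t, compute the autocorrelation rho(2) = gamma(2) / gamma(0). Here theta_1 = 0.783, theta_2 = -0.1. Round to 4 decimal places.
\rho(2) = -0.0616

For an MA(q) process with theta_0 = 1, the autocovariance is
  gamma(k) = sigma^2 * sum_{i=0..q-k} theta_i * theta_{i+k},
and rho(k) = gamma(k) / gamma(0). Sigma^2 cancels.
  numerator   = (1)*(-0.1) = -0.1.
  denominator = (1)^2 + (0.783)^2 + (-0.1)^2 = 1.623089.
  rho(2) = -0.1 / 1.623089 = -0.0616.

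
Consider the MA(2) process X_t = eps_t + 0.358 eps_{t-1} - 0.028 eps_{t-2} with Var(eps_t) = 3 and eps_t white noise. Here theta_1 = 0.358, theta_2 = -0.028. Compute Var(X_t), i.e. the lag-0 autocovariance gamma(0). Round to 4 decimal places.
\gamma(0) = 3.3868

For an MA(q) process X_t = eps_t + sum_i theta_i eps_{t-i} with
Var(eps_t) = sigma^2, the variance is
  gamma(0) = sigma^2 * (1 + sum_i theta_i^2).
  sum_i theta_i^2 = (0.358)^2 + (-0.028)^2 = 0.128164 + 0.000784 = 0.128948.
  gamma(0) = 3 * (1 + 0.128948) = 3 * 1.128948 = 3.386844, which rounds to 3.3868.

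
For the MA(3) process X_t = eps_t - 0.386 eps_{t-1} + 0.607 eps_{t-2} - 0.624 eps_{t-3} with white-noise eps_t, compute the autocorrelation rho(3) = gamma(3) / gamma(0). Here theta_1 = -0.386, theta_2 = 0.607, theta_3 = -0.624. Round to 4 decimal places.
\rho(3) = -0.3272

For an MA(q) process with theta_0 = 1, the autocovariance is
  gamma(k) = sigma^2 * sum_{i=0..q-k} theta_i * theta_{i+k},
and rho(k) = gamma(k) / gamma(0). Sigma^2 cancels.
  numerator   = (1)*(-0.624) = -0.624.
  denominator = (1)^2 + (-0.386)^2 + (0.607)^2 + (-0.624)^2 = 1.906821.
  rho(3) = -0.624 / 1.906821 = -0.3272.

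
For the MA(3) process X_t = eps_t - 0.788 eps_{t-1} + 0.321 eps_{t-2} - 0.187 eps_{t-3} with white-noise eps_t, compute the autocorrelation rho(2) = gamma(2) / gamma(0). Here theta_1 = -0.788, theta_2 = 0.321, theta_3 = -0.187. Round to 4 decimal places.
\rho(2) = 0.2663

For an MA(q) process with theta_0 = 1, the autocovariance is
  gamma(k) = sigma^2 * sum_{i=0..q-k} theta_i * theta_{i+k},
and rho(k) = gamma(k) / gamma(0). Sigma^2 cancels.
  numerator   = (1)*(0.321) + (-0.788)*(-0.187) = 0.468356.
  denominator = (1)^2 + (-0.788)^2 + (0.321)^2 + (-0.187)^2 = 1.758954.
  rho(2) = 0.468356 / 1.758954 = 0.2663.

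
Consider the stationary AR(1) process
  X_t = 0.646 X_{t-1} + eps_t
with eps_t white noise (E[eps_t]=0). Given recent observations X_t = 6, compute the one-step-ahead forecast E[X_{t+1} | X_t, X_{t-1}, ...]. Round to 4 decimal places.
E[X_{t+1} \mid \mathcal F_t] = 3.8760

For an AR(p) model X_t = c + sum_i phi_i X_{t-i} + eps_t, the
one-step-ahead conditional mean is
  E[X_{t+1} | X_t, ...] = c + sum_i phi_i X_{t+1-i}.
Substitute known values:
  E[X_{t+1} | ...] = (0.646) * (6)
                   = 3.8760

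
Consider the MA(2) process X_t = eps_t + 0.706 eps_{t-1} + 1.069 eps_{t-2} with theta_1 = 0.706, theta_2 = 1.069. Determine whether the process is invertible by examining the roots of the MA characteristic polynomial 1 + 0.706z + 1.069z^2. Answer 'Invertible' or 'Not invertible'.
\text{Not invertible}

The MA(q) characteristic polynomial is P(z) = 1 + 0.706z + 1.069z^2.
Invertibility requires all roots to lie outside the unit circle, i.e. |z| > 1 for every root.
Set 1 + (0.706) z + (1.069) z^2 = 0, i.e. a z^2 + b z + c = 0 with a = 1.069, b = 0.706, c = 1.
Discriminant D = b^2 - 4ac = (0.706)^2 - 4*(1.069)*1 = 0.498436 - (4.276) = -3.777564.
D < 0, so the roots are the complex-conjugate pair z = (-b +/- i sqrt(-D)) / (2a) = -0.3302 +/- 0.9091i.
For a conjugate pair |z|^2 = z * conj(z) = (product of roots) = c/a = 1/(1.069) = 0.935454, so |z| = sqrt(0.935454) = 0.9672 for both roots.
Moduli of all roots: 0.9672, 0.9672.
All moduli strictly greater than 1? No.
Verdict: Not invertible.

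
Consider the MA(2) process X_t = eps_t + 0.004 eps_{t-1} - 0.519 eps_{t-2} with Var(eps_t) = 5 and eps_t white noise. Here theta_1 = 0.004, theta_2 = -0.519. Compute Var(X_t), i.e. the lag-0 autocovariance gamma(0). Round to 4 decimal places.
\gamma(0) = 6.3469

For an MA(q) process X_t = eps_t + sum_i theta_i eps_{t-i} with
Var(eps_t) = sigma^2, the variance is
  gamma(0) = sigma^2 * (1 + sum_i theta_i^2).
  sum_i theta_i^2 = (0.004)^2 + (-0.519)^2 = 0.000016 + 0.269361 = 0.269377.
  gamma(0) = 5 * (1 + 0.269377) = 5 * 1.269377 = 6.346885, which rounds to 6.3469.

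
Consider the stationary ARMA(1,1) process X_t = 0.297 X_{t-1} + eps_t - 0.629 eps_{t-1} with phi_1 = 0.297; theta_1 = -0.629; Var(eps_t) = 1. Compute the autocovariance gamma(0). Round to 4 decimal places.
\gamma(0) = 1.1209

Multiply the model equation by X_{t-k} and take expectations. With theta_0 = psi_0 = 1 and psi_j the MA(infinity) weights, this gives
  gamma(k) - sum_i phi_i gamma(k-i) = c_k,
  c_k = sigma^2 * sum_{j=k..q} theta_j psi_{j-k}   (c_k = 0 for k > q),
using gamma(-m) = gamma(m).
psi-weights needed (psi_j = theta_j + sum_i phi_i psi_{j-i}):
  psi_1 = theta_1 + phi_1 = -0.629 + (0.297) = -0.332
Right-hand sides:
  c_0 = sigma^2 (1 + theta_1 psi_1) = 1 * (1 + (-0.629)(-0.332)) = 1 * 1.208828 = 1.208828
  c_1 = sigma^2 theta_1 = 1 * (-0.629) = -0.629
  c_2 = 0
Equations for k = 0 and k = 1 (AR order 1):
  gamma(0) = phi_1 gamma(1) + c_0
  gamma(1) = phi_1 gamma(0) + c_1
Substituting the second into the first: gamma(0) (1 - phi_1^2) = c_0 + phi_1 c_1, so
  gamma(0) = (c_0 + phi_1 c_1) / (1 - phi_1^2) = (1.208828 + (0.297)(-0.629)) / (1 - (0.297)^2) = 1.022015 / 0.911791 = 1.120887.
Therefore gamma(0) = 1.1209 (to 4 decimal places).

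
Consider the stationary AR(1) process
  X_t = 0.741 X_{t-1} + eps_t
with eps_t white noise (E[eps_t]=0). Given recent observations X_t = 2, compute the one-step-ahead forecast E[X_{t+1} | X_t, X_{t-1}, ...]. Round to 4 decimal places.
E[X_{t+1} \mid \mathcal F_t] = 1.4820

For an AR(p) model X_t = c + sum_i phi_i X_{t-i} + eps_t, the
one-step-ahead conditional mean is
  E[X_{t+1} | X_t, ...] = c + sum_i phi_i X_{t+1-i}.
Substitute known values:
  E[X_{t+1} | ...] = (0.741) * (2)
                   = 1.4820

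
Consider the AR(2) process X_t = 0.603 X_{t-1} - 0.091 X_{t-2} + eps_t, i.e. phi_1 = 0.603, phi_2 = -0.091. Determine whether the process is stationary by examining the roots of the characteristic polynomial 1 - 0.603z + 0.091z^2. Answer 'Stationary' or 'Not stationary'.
\text{Stationary}

The AR(p) characteristic polynomial is P(z) = 1 - 0.603z + 0.091z^2.
Stationarity requires all roots to lie outside the unit circle, i.e. |z| > 1 for every root.
Set 1 + (-0.603) z + (0.091) z^2 = 0, i.e. a z^2 + b z + c = 0 with a = 0.091, b = -0.603, c = 1.
Discriminant D = b^2 - 4ac = (-0.603)^2 - 4*(0.091)*1 = 0.363609 - (0.364) = -0.000391.
D < 0, so the roots are the complex-conjugate pair z = (-b +/- i sqrt(-D)) / (2a) = 3.3132 +/- 0.1086i.
For a conjugate pair |z|^2 = z * conj(z) = (product of roots) = c/a = 1/(0.091) = 10.989011, so |z| = sqrt(10.989011) = 3.315 for both roots.
Moduli of all roots: 3.3150, 3.3150.
All moduli strictly greater than 1? Yes.
Verdict: Stationary.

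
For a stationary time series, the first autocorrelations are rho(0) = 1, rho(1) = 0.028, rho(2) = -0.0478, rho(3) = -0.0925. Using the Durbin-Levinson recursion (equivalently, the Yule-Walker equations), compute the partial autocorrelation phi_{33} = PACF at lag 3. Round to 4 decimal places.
\phi_{33} = -0.0900

The PACF at lag k is phi_{kk}, the last component of the solution
to the Yule-Walker system G_k phi = r_k where
  (G_k)_{ij} = rho(|i - j|), (r_k)_i = rho(i), i,j = 1..k.
Equivalently, Durbin-Levinson gives phi_{kk} iteratively:
  phi_{11} = rho(1)
  phi_{kk} = [rho(k) - sum_{j=1..k-1} phi_{k-1,j} rho(k-j)]
            / [1 - sum_{j=1..k-1} phi_{k-1,j} rho(j)],
  phi_{k,j} = phi_{k-1,j} - phi_{kk} phi_{k-1,k-j},  j = 1..k-1.
Step k = 1:
  phi_11 = rho(1) = 0.028.
Step k = 2:
  phi_22 = [rho(2) - phi_11 rho(1)] / [1 - phi_11 rho(1)] = [-0.0478 - (0.028)(0.028)] / [1 - (0.028)(0.028)]
         = -0.048584 / 0.999216 = -0.048622.
  Update: phi_21 = phi_11 - phi_22 phi_11 = 0.028 - (-0.048622)(0.028) = 0.029361.
Step k = 3:
  phi_33 = [rho(3) - phi_21 rho(2) - phi_22 rho(1)] / [1 - phi_21 rho(1) - phi_22 rho(2)]
    numerator   = -0.0925 - (0.029361)(-0.0478) - (-0.048622)(0.028) = -0.0897351
    denominator = 1 - (0.029361)(0.028) - (-0.048622)(-0.0478) = 0.99685374
  phi_33 = -0.0897351 / 0.99685374 = -0.09.
Therefore phi_{33} = -0.0900.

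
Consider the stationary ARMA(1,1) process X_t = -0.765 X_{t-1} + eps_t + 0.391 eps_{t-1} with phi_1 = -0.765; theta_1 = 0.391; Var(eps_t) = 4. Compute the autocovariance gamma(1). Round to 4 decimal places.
\gamma(1) = -2.5279

Multiply the model equation by X_{t-k} and take expectations. With theta_0 = psi_0 = 1 and psi_j the MA(infinity) weights, this gives
  gamma(k) - sum_i phi_i gamma(k-i) = c_k,
  c_k = sigma^2 * sum_{j=k..q} theta_j psi_{j-k}   (c_k = 0 for k > q),
using gamma(-m) = gamma(m).
psi-weights needed (psi_j = theta_j + sum_i phi_i psi_{j-i}):
  psi_1 = theta_1 + phi_1 = 0.391 + (-0.765) = -0.374
Right-hand sides:
  c_0 = sigma^2 (1 + theta_1 psi_1) = 4 * (1 + (0.391)(-0.374)) = 4 * 0.853766 = 3.415064
  c_1 = sigma^2 theta_1 = 4 * (0.391) = 1.564
  c_2 = 0
Equations for k = 0 and k = 1 (AR order 1):
  gamma(0) = phi_1 gamma(1) + c_0
  gamma(1) = phi_1 gamma(0) + c_1
Substituting the second into the first: gamma(0) (1 - phi_1^2) = c_0 + phi_1 c_1, so
  gamma(0) = (c_0 + phi_1 c_1) / (1 - phi_1^2) = (3.415064 + (-0.765)(1.564)) / (1 - (-0.765)^2) = 2.218604 / 0.414775 = 5.348934.
  gamma(1) = phi_1 gamma(0) + c_1 = (-0.765)(5.348934) + (1.564) = -2.527934.
Therefore gamma(1) = -2.5279 (to 4 decimal places).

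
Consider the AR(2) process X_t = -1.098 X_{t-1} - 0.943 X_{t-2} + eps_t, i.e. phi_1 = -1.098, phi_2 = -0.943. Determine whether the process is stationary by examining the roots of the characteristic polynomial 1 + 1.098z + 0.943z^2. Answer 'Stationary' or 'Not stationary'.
\text{Stationary}

The AR(p) characteristic polynomial is P(z) = 1 + 1.098z + 0.943z^2.
Stationarity requires all roots to lie outside the unit circle, i.e. |z| > 1 for every root.
Set 1 + (1.098) z + (0.943) z^2 = 0, i.e. a z^2 + b z + c = 0 with a = 0.943, b = 1.098, c = 1.
Discriminant D = b^2 - 4ac = (1.098)^2 - 4*(0.943)*1 = 1.205604 - (3.772) = -2.566396.
D < 0, so the roots are the complex-conjugate pair z = (-b +/- i sqrt(-D)) / (2a) = -0.5822 +/- 0.8494i.
For a conjugate pair |z|^2 = z * conj(z) = (product of roots) = c/a = 1/(0.943) = 1.060445, so |z| = sqrt(1.060445) = 1.0298 for both roots.
Moduli of all roots: 1.0298, 1.0298.
All moduli strictly greater than 1? Yes.
Verdict: Stationary.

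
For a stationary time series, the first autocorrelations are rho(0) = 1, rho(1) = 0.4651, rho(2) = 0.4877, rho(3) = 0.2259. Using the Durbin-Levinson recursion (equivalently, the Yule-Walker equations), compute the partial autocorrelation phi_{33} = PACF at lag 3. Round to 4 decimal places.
\phi_{33} = -0.1210

The PACF at lag k is phi_{kk}, the last component of the solution
to the Yule-Walker system G_k phi = r_k where
  (G_k)_{ij} = rho(|i - j|), (r_k)_i = rho(i), i,j = 1..k.
Equivalently, Durbin-Levinson gives phi_{kk} iteratively:
  phi_{11} = rho(1)
  phi_{kk} = [rho(k) - sum_{j=1..k-1} phi_{k-1,j} rho(k-j)]
            / [1 - sum_{j=1..k-1} phi_{k-1,j} rho(j)],
  phi_{k,j} = phi_{k-1,j} - phi_{kk} phi_{k-1,k-j},  j = 1..k-1.
Step k = 1:
  phi_11 = rho(1) = 0.4651.
Step k = 2:
  phi_22 = [rho(2) - phi_11 rho(1)] / [1 - phi_11 rho(1)] = [0.4877 - (0.4651)(0.4651)] / [1 - (0.4651)(0.4651)]
         = 0.27138199 / 0.78368199 = 0.346291.
  Update: phi_21 = phi_11 - phi_22 phi_11 = 0.4651 - (0.346291)(0.4651) = 0.30404.
Step k = 3:
  phi_33 = [rho(3) - phi_21 rho(2) - phi_22 rho(1)] / [1 - phi_21 rho(1) - phi_22 rho(2)]
    numerator   = 0.2259 - (0.30404)(0.4877) - (0.346291)(0.4651) = -0.08344027
    denominator = 1 - (0.30404)(0.4651) - (0.346291)(0.4877) = 0.68970486
  phi_33 = -0.08344027 / 0.68970486 = -0.121.
Therefore phi_{33} = -0.1210.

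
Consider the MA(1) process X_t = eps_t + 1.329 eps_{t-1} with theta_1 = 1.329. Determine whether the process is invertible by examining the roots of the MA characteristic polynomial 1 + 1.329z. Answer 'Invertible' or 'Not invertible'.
\text{Not invertible}

The MA(q) characteristic polynomial is P(z) = 1 + 1.329z.
Invertibility requires all roots to lie outside the unit circle, i.e. |z| > 1 for every root.
This is linear in z: 1 + (1.329) z = 0  =>  z = -1/(1.329) = -0.752445,  |z| = 0.752445.
Moduli of all roots: 0.7524.
All moduli strictly greater than 1? No.
Verdict: Not invertible.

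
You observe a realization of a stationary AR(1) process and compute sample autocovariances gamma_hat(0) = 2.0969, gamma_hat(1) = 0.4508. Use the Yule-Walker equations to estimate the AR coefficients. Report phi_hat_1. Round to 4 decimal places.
\hat\phi_{1} = 0.2150

The Yule-Walker equations for an AR(p) process read, in matrix form,
  Gamma_p phi = r_p,   with   (Gamma_p)_{ij} = gamma(|i - j|),
                       (r_p)_i = gamma(i),   i,j = 1..p.
Substitute the sample gammas (Toeplitz matrix and right-hand side of size 1):
  Gamma_p = [[2.0969]]
  r_p     = [0.4508]
With p = 1 this is the single equation gamma(0) phi_1 = gamma(1):
  phi_hat_1 = gamma(1) / gamma(0) = 0.4508 / 2.0969 = 0.2150.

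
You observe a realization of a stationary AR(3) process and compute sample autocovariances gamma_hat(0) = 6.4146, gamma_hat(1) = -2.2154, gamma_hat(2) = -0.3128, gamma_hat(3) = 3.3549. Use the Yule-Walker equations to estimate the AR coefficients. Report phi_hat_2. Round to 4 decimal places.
\hat\phi_{2} = 0.0210

The Yule-Walker equations for an AR(p) process read, in matrix form,
  Gamma_p phi = r_p,   with   (Gamma_p)_{ij} = gamma(|i - j|),
                       (r_p)_i = gamma(i),   i,j = 1..p.
Substitute the sample gammas (Toeplitz matrix and right-hand side of size 3):
  Gamma_p = [[6.4146, -2.2154, -0.3128], [-2.2154, 6.4146, -2.2154], [-0.3128, -2.2154, 6.4146]]
  r_p     = [-2.2154, -0.3128, 3.3549]
Written out (R1..R3):
  (R1) 6.4146 phi_1 - 2.2154 phi_2 - 0.3128 phi_3 = -2.2154
  (R2) -2.2154 phi_1 + 6.4146 phi_2 - 2.2154 phi_3 = -0.3128
  (R3) -0.3128 phi_1 - 2.2154 phi_2 + 6.4146 phi_3 = 3.3549
Gaussian elimination:
  R2 <- R2 - (-2.2154/6.4146) R1 = R2 - (-0.345368) R1:  5.649471 phi_2 - 2.323431 phi_3 = -1.077929
  R3 <- R3 - (-0.3128/6.4146) R1 = R3 - (-0.048764) R1:  -2.323431 phi_2 + 6.399347 phi_3 = 3.246869
  R3 <- R3 - (-2.323431/5.649471) R2 = R3 - (-0.411265) R2:  5.4438 phi_3 = 2.803554
Back-substitution:
  phi_hat_3 = 2.803554 / 5.4438 = 0.514999
  phi_hat_2 = (-1.077929 - (-2.323431)(0.514999)) / 5.649471 = 0.021
  phi_hat_1 = (-2.2154 - (-2.2154)(0.021) - (-0.3128)(0.514999)) / 6.4146 = -0.313002
So phi_hat = [-0.3130, 0.0210, 0.5150].
Therefore phi_hat_2 = 0.0210.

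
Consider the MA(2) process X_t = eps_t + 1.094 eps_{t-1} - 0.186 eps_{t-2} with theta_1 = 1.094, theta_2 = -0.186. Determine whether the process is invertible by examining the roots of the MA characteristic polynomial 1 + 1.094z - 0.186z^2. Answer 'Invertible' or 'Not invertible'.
\text{Not invertible}

The MA(q) characteristic polynomial is P(z) = 1 + 1.094z - 0.186z^2.
Invertibility requires all roots to lie outside the unit circle, i.e. |z| > 1 for every root.
Set 1 + (1.094) z + (-0.186) z^2 = 0, i.e. a z^2 + b z + c = 0 with a = -0.186, b = 1.094, c = 1.
Discriminant D = b^2 - 4ac = (1.094)^2 - 4*(-0.186)*1 = 1.196836 - (-0.744) = 1.940836.
D >= 0, so the roots are real: z = (-b +/- sqrt(D)) / (2a) = (-1.094 +/- 1.393139) / (-0.372).
  z_1 = (-1.094 + 1.393139) / (-0.372) = -0.8041,   |z_1| = 0.8041.
  z_2 = (-1.094 - 1.393139) / (-0.372) = 6.6859,   |z_2| = 6.6859.
Moduli of all roots: 0.8041, 6.6859.
All moduli strictly greater than 1? No.
Verdict: Not invertible.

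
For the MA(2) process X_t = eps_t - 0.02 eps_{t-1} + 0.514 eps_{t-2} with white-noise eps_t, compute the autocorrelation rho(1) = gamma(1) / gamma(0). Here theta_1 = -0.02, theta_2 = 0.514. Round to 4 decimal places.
\rho(1) = -0.0239

For an MA(q) process with theta_0 = 1, the autocovariance is
  gamma(k) = sigma^2 * sum_{i=0..q-k} theta_i * theta_{i+k},
and rho(k) = gamma(k) / gamma(0). Sigma^2 cancels.
  numerator   = (1)*(-0.02) + (-0.02)*(0.514) = -0.03028.
  denominator = (1)^2 + (-0.02)^2 + (0.514)^2 = 1.264596.
  rho(1) = -0.03028 / 1.264596 = -0.0239.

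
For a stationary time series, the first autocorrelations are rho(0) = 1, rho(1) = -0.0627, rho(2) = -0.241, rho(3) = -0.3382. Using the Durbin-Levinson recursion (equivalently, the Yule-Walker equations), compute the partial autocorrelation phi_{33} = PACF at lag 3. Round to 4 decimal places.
\phi_{33} = -0.3980

The PACF at lag k is phi_{kk}, the last component of the solution
to the Yule-Walker system G_k phi = r_k where
  (G_k)_{ij} = rho(|i - j|), (r_k)_i = rho(i), i,j = 1..k.
Equivalently, Durbin-Levinson gives phi_{kk} iteratively:
  phi_{11} = rho(1)
  phi_{kk} = [rho(k) - sum_{j=1..k-1} phi_{k-1,j} rho(k-j)]
            / [1 - sum_{j=1..k-1} phi_{k-1,j} rho(j)],
  phi_{k,j} = phi_{k-1,j} - phi_{kk} phi_{k-1,k-j},  j = 1..k-1.
Step k = 1:
  phi_11 = rho(1) = -0.0627.
Step k = 2:
  phi_22 = [rho(2) - phi_11 rho(1)] / [1 - phi_11 rho(1)] = [-0.241 - (-0.0627)(-0.0627)] / [1 - (-0.0627)(-0.0627)]
         = -0.24493129 / 0.99606871 = -0.245898.
  Update: phi_21 = phi_11 - phi_22 phi_11 = -0.0627 - (-0.245898)(-0.0627) = -0.078118.
Step k = 3:
  phi_33 = [rho(3) - phi_21 rho(2) - phi_22 rho(1)] / [1 - phi_21 rho(1) - phi_22 rho(2)]
    numerator   = -0.3382 - (-0.078118)(-0.241) - (-0.245898)(-0.0627) = -0.37244419
    denominator = 1 - (-0.078118)(-0.0627) - (-0.245898)(-0.241) = 0.9358406
  phi_33 = -0.37244419 / 0.9358406 = -0.398.
Therefore phi_{33} = -0.3980.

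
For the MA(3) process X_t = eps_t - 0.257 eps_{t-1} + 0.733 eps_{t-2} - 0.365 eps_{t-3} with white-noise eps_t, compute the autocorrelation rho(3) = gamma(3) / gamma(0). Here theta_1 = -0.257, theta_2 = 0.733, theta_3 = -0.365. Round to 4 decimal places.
\rho(3) = -0.2102

For an MA(q) process with theta_0 = 1, the autocovariance is
  gamma(k) = sigma^2 * sum_{i=0..q-k} theta_i * theta_{i+k},
and rho(k) = gamma(k) / gamma(0). Sigma^2 cancels.
  numerator   = (1)*(-0.365) = -0.365.
  denominator = (1)^2 + (-0.257)^2 + (0.733)^2 + (-0.365)^2 = 1.736563.
  rho(3) = -0.365 / 1.736563 = -0.2102.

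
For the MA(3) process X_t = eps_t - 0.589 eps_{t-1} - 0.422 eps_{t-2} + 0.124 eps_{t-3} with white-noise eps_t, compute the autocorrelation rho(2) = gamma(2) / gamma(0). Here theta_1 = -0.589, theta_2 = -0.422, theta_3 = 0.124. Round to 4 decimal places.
\rho(2) = -0.3214

For an MA(q) process with theta_0 = 1, the autocovariance is
  gamma(k) = sigma^2 * sum_{i=0..q-k} theta_i * theta_{i+k},
and rho(k) = gamma(k) / gamma(0). Sigma^2 cancels.
  numerator   = (1)*(-0.422) + (-0.589)*(0.124) = -0.495036.
  denominator = (1)^2 + (-0.589)^2 + (-0.422)^2 + (0.124)^2 = 1.540381.
  rho(2) = -0.495036 / 1.540381 = -0.3214.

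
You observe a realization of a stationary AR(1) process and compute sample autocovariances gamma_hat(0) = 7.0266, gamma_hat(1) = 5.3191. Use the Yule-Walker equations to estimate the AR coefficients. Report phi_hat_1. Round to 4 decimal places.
\hat\phi_{1} = 0.7570

The Yule-Walker equations for an AR(p) process read, in matrix form,
  Gamma_p phi = r_p,   with   (Gamma_p)_{ij} = gamma(|i - j|),
                       (r_p)_i = gamma(i),   i,j = 1..p.
Substitute the sample gammas (Toeplitz matrix and right-hand side of size 1):
  Gamma_p = [[7.0266]]
  r_p     = [5.3191]
With p = 1 this is the single equation gamma(0) phi_1 = gamma(1):
  phi_hat_1 = gamma(1) / gamma(0) = 5.3191 / 7.0266 = 0.7570.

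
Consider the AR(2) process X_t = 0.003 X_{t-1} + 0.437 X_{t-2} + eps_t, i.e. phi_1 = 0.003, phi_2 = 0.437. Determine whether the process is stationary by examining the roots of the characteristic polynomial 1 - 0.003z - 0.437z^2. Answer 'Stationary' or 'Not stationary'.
\text{Stationary}

The AR(p) characteristic polynomial is P(z) = 1 - 0.003z - 0.437z^2.
Stationarity requires all roots to lie outside the unit circle, i.e. |z| > 1 for every root.
Set 1 + (-0.003) z + (-0.437) z^2 = 0, i.e. a z^2 + b z + c = 0 with a = -0.437, b = -0.003, c = 1.
Discriminant D = b^2 - 4ac = (-0.003)^2 - 4*(-0.437)*1 = 0.000009 - (-1.748) = 1.748009.
D >= 0, so the roots are real: z = (-b +/- sqrt(D)) / (2a) = (0.003 +/- 1.322123) / (-0.874).
  z_1 = (0.003 + 1.322123) / (-0.874) = -1.5162,   |z_1| = 1.5162.
  z_2 = (0.003 - 1.322123) / (-0.874) = 1.5093,   |z_2| = 1.5093.
Moduli of all roots: 1.5162, 1.5093.
All moduli strictly greater than 1? Yes.
Verdict: Stationary.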